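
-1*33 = -33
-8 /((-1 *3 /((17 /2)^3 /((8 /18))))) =14739 /4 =3684.75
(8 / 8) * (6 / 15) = 2 / 5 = 0.40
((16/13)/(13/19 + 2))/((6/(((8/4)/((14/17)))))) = 152/819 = 0.19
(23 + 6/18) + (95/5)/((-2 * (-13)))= 1877/78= 24.06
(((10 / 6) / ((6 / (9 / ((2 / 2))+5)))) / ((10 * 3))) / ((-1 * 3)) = -7 / 162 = -0.04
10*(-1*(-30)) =300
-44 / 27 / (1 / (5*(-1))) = 220 / 27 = 8.15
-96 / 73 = -1.32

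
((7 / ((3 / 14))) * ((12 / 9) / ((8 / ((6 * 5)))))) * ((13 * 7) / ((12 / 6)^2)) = 22295 / 6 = 3715.83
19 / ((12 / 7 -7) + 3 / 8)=-1064 / 275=-3.87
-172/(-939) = 172/939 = 0.18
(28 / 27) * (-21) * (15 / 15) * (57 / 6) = -1862 / 9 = -206.89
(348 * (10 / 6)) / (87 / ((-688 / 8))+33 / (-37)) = -1845560 / 6057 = -304.70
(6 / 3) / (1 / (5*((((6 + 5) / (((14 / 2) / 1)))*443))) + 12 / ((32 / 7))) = 389840 / 511721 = 0.76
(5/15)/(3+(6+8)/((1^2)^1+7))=0.07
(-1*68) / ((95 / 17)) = -1156 / 95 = -12.17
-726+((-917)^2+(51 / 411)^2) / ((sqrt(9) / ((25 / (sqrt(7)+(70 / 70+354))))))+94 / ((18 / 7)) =67589447384440 / 3547847763 - 197283074125 *sqrt(7) / 3547847763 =18903.71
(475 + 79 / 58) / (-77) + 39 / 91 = -25715 / 4466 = -5.76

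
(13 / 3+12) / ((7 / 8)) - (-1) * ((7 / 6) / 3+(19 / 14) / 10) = 24181 / 1260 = 19.19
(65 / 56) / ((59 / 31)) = 2015 / 3304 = 0.61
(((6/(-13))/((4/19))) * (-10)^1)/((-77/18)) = -5130/1001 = -5.12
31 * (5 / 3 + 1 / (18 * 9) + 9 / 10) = 32302 / 405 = 79.76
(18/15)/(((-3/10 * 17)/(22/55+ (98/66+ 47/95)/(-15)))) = -50416/799425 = -0.06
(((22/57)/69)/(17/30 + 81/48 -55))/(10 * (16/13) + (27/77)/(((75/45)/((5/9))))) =-1761760/206403817713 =-0.00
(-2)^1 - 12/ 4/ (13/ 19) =-83/ 13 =-6.38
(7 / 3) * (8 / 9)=56 / 27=2.07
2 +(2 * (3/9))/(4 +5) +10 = 326/27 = 12.07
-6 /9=-2 /3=-0.67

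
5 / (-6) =-5 / 6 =-0.83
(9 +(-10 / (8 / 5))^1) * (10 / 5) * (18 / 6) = 33 / 2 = 16.50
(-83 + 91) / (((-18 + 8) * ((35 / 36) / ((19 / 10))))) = -1368 / 875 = -1.56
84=84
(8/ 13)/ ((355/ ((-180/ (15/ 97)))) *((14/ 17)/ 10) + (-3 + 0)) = -0.20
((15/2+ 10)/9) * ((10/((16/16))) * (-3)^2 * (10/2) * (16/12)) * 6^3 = 252000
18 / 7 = 2.57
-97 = -97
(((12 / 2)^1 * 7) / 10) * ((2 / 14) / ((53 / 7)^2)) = 147 / 14045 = 0.01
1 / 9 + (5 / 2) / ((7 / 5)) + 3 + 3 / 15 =3211 / 630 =5.10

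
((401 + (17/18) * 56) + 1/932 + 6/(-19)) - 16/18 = 8016151/17708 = 452.69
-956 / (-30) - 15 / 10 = 30.37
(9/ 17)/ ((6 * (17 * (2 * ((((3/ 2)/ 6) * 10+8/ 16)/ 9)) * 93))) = 3/ 35836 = 0.00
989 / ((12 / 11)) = 10879 / 12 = 906.58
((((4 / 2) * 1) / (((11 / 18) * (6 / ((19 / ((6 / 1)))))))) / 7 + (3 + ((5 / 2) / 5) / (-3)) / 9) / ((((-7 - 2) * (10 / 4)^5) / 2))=-14944 / 11694375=-0.00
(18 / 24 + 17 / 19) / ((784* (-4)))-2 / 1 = -476797 / 238336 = -2.00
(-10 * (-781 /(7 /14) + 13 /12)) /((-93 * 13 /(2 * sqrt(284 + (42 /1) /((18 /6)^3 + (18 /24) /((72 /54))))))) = -187310 * sqrt(31479) /76167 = -436.32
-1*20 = -20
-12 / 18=-0.67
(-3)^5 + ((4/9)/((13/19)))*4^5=49393/117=422.16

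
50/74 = 25/37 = 0.68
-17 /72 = -0.24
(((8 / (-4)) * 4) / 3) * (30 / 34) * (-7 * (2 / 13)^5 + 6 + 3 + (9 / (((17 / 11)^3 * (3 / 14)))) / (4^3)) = -2678507984255 / 124043050612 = -21.59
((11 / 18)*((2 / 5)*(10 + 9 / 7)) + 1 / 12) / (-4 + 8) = 0.71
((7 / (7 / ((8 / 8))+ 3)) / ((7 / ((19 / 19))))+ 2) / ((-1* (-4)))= 21 / 40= 0.52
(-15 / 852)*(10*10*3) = -375 / 71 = -5.28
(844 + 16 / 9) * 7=53284 / 9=5920.44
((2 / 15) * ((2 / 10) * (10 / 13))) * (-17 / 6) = -34 / 585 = -0.06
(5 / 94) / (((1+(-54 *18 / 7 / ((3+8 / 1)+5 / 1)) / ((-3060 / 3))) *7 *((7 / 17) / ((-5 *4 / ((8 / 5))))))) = -0.23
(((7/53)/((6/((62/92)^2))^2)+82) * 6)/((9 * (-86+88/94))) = -0.64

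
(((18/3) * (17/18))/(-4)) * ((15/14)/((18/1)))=-85/1008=-0.08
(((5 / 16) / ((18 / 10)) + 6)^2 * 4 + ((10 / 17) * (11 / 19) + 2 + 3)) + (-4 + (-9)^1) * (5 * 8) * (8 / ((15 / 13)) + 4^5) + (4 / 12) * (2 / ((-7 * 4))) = -6281619824539 / 11721024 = -535927.56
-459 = -459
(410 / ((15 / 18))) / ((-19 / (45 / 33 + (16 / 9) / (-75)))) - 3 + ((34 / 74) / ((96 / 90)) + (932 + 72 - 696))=7536896863 / 27838800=270.73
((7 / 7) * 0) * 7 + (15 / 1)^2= 225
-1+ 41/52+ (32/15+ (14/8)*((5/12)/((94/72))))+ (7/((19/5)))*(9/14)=1276241/348270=3.66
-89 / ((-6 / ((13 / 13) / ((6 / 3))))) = 7.42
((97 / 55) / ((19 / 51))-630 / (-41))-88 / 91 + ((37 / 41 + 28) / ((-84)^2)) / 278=6967938309851 / 364187984160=19.13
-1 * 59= -59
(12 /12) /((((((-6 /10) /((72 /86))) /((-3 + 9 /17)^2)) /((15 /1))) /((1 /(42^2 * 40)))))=-45 /24854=-0.00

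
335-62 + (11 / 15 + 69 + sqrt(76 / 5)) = 2 * sqrt(95) / 5 + 5141 / 15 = 346.63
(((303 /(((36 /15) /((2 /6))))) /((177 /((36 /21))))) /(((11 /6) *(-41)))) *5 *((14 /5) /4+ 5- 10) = 21715 /186263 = 0.12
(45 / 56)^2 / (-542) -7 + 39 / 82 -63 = -4845112081 / 69688192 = -69.53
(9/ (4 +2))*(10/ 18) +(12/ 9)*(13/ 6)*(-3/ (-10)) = 17/ 10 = 1.70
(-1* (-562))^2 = 315844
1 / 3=0.33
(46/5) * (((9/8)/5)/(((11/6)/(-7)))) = -4347/550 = -7.90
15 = 15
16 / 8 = 2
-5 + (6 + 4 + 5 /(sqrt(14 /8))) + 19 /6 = 10 * sqrt(7) /7 + 49 /6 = 11.95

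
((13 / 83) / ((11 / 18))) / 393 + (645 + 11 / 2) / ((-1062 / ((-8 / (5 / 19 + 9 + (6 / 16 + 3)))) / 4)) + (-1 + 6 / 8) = 635172534751 / 488004639012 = 1.30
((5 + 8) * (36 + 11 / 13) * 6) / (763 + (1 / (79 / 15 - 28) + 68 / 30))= 7350255 / 1957057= 3.76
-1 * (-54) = 54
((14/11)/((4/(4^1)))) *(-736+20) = -10024/11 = -911.27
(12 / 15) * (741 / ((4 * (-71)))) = -741 / 355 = -2.09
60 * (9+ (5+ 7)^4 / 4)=311580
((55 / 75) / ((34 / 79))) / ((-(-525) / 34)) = 869 / 7875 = 0.11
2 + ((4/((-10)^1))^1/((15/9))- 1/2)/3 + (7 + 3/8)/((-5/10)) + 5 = -2399/300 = -8.00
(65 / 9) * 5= 325 / 9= 36.11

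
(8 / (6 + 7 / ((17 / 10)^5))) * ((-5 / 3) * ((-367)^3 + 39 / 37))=51936718958988880 / 511662381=101505838.40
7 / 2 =3.50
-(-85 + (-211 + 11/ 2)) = 581/ 2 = 290.50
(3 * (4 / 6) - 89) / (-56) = 87 / 56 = 1.55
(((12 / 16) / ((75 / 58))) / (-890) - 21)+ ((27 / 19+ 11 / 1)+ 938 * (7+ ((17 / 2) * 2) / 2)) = 12285470449 / 845500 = 14530.42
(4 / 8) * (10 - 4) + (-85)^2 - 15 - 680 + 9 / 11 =71872 / 11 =6533.82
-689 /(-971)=689 /971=0.71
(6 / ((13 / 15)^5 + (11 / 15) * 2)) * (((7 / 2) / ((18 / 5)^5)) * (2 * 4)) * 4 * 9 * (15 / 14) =48828125 / 8910258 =5.48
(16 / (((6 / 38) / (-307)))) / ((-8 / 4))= 15554.67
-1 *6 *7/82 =-21/41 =-0.51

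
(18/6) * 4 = 12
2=2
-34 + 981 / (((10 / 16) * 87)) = -2314 / 145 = -15.96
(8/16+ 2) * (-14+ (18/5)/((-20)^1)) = -709/20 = -35.45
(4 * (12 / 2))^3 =13824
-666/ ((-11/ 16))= 10656/ 11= 968.73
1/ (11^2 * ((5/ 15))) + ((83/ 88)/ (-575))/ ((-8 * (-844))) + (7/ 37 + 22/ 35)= 820111727693/ 973364268800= 0.84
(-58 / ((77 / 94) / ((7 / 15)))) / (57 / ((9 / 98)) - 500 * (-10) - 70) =-1363 / 228965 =-0.01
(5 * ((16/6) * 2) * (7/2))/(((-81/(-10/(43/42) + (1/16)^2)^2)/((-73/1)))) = 29513585626595/3680722944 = 8018.42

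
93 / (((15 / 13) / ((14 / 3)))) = 5642 / 15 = 376.13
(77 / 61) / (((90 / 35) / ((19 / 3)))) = 10241 / 3294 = 3.11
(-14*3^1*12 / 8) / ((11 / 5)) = -28.64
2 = 2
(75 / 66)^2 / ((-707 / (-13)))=8125 / 342188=0.02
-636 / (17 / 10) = -6360 / 17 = -374.12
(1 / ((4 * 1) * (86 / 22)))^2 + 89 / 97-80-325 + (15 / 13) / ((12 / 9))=-15042031911 / 37305424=-403.21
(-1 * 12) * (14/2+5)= -144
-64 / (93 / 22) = -1408 / 93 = -15.14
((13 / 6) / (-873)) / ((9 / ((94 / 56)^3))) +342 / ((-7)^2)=7221558973 / 1034861184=6.98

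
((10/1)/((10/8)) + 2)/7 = 10/7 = 1.43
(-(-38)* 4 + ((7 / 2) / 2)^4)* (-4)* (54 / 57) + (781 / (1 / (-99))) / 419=-202801275 / 254752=-796.07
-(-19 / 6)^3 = 6859 / 216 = 31.75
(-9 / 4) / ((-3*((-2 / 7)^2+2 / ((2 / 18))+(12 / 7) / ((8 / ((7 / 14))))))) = 147 / 3565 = 0.04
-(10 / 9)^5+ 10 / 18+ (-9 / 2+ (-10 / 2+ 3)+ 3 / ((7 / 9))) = -3125543 / 826686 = -3.78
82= 82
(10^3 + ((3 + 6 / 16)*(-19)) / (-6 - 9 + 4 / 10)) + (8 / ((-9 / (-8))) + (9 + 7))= 5400557 / 5256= 1027.50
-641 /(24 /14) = -4487 /12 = -373.92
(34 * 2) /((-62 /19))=-646 /31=-20.84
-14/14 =-1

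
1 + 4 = 5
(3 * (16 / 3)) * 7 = 112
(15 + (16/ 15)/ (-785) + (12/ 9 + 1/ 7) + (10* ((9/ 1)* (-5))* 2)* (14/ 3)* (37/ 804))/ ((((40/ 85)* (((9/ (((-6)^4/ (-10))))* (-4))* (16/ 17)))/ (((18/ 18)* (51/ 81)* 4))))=-99940850299/ 27612375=-3619.42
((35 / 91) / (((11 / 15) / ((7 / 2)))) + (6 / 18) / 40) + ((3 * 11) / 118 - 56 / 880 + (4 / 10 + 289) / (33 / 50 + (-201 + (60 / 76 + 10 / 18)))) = 0.61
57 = 57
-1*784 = -784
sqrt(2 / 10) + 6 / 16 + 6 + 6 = 12.82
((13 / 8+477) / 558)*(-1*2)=-1.72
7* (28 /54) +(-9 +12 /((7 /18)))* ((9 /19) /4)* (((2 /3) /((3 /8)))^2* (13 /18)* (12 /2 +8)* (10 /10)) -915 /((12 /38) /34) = -50493901 /513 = -98428.66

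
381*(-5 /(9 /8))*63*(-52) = 5547360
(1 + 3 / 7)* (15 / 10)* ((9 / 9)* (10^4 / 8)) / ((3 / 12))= 75000 / 7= 10714.29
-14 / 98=-1 / 7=-0.14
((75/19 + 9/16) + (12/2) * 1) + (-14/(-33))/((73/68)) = 7986163/732336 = 10.91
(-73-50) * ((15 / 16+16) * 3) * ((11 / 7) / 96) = -102.31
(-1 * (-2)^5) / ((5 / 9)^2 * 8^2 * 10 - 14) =0.17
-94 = -94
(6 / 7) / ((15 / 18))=36 / 35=1.03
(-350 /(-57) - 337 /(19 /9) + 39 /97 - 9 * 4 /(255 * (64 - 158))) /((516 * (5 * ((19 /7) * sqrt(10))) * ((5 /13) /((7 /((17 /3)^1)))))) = -538496657153 * sqrt(10) /76696290648750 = -0.02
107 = 107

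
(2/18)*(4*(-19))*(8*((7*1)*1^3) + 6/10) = -21508/45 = -477.96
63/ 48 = 21/ 16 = 1.31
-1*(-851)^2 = -724201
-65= -65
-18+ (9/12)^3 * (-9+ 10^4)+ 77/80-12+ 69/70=9378659/2240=4186.90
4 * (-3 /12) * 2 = -2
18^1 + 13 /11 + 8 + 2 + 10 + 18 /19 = 40.13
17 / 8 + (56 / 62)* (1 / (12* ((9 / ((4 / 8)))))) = 14257 / 6696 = 2.13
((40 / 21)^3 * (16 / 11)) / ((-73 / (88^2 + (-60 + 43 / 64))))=-7869104000 / 7436583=-1058.16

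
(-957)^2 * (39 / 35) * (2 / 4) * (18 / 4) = 2296164.28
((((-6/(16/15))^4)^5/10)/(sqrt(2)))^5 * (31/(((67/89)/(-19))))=-1422683150245312804200532000000000000000000000000000000000000000000000000.00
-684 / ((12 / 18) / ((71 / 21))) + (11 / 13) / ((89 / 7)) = -28093735 / 8099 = -3468.79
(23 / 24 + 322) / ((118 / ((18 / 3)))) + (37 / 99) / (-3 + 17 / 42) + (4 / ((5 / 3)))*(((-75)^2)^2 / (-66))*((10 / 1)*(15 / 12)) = -24417675489149 / 1697784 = -14382086.00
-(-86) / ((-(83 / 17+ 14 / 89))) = -130118 / 7625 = -17.06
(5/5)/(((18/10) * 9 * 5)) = 1/81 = 0.01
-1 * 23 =-23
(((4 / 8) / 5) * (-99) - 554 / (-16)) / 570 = 989 / 22800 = 0.04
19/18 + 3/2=23/9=2.56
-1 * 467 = -467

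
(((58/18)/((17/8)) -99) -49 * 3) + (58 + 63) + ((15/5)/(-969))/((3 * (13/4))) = -4666583/37791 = -123.48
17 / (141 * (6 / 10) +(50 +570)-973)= -85 / 1342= -0.06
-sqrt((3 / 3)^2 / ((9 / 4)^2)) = -4 / 9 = -0.44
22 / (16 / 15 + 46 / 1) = 165 / 353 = 0.47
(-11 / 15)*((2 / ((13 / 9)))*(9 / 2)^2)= -2673 / 130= -20.56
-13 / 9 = -1.44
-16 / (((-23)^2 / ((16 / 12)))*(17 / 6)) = -128 / 8993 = -0.01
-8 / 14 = -4 / 7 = -0.57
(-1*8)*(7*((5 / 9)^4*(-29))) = 1015000 / 6561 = 154.70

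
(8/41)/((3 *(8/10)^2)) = 25/246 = 0.10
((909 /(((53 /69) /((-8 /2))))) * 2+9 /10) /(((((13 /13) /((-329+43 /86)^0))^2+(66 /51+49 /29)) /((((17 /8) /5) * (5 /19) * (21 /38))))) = -883032745203 /6012353920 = -146.87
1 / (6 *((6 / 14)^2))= 49 / 54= 0.91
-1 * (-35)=35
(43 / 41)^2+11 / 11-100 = -164570 / 1681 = -97.90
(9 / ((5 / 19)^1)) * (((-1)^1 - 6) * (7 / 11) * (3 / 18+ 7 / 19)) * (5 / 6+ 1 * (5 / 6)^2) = -2989 / 24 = -124.54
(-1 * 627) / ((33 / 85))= -1615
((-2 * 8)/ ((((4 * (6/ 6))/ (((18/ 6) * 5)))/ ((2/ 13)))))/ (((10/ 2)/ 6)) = -144/ 13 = -11.08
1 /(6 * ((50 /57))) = 19 /100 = 0.19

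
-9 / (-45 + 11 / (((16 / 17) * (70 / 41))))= 10080 / 42733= 0.24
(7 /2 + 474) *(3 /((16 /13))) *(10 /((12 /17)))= 1055275 /64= 16488.67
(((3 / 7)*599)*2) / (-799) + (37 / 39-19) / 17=-371782 / 218127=-1.70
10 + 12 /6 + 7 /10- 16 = -33 /10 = -3.30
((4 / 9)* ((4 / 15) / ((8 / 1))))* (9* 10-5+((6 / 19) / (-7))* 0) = 34 / 27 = 1.26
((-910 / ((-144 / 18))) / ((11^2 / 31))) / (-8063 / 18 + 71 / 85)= -348075 / 5340214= -0.07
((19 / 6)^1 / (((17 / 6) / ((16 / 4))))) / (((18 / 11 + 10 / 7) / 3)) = 4389 / 1003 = 4.38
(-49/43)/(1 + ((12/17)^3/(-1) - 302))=240737/63663263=0.00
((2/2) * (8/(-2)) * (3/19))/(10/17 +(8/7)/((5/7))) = -170/589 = -0.29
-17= -17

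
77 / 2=38.50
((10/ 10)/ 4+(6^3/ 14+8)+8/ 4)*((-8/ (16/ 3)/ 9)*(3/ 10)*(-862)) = 1106.75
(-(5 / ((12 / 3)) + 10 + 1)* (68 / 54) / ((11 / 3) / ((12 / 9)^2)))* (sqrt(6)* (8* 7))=-373184* sqrt(6) / 891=-1025.94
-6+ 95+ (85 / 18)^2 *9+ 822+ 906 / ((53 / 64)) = 4208537 / 1908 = 2205.73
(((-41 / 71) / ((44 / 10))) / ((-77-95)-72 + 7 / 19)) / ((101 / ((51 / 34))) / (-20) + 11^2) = 0.00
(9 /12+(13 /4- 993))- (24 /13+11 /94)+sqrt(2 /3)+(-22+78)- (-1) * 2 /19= -21705531 /23218+sqrt(6) /3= -934.04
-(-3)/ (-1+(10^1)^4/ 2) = 3/ 4999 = 0.00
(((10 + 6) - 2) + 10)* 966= 23184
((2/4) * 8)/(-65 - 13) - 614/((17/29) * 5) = -694604/3315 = -209.53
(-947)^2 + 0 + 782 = 897591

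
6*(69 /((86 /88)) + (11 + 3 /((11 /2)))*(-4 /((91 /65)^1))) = 747312 /3311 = 225.71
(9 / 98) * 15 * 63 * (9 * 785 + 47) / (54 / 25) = 285750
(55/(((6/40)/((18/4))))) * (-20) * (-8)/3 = 88000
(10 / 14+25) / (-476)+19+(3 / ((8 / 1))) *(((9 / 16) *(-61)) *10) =-5849707 / 53312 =-109.73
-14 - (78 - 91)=-1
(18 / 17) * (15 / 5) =54 / 17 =3.18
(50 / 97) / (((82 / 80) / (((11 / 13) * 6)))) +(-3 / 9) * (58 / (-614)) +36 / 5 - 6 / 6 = 2091471896 / 238083105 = 8.78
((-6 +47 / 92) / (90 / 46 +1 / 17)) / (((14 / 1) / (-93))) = 798405 / 44128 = 18.09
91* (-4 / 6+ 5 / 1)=1183 / 3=394.33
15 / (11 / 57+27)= 171 / 310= 0.55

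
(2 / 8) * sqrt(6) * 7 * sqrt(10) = 7 * sqrt(15) / 2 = 13.56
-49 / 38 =-1.29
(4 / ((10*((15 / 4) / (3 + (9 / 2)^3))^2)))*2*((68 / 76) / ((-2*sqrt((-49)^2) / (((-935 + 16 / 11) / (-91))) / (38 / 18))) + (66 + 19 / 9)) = 539644074643 / 15765750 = 34228.89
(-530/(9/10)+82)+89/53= -240985/477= -505.21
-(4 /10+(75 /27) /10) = -61 /90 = -0.68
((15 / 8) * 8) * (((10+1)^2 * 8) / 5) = 2904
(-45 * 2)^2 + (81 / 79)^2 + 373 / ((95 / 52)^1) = 4924123231 / 592895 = 8305.22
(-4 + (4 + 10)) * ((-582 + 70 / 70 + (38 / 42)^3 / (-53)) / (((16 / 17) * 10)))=-617.33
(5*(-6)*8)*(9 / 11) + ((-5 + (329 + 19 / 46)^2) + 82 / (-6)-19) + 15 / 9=2520339003 / 23276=108280.59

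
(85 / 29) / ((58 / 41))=3485 / 1682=2.07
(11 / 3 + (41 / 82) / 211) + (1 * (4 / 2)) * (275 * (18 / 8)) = 785660 / 633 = 1241.17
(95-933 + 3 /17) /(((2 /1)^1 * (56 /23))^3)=-7.26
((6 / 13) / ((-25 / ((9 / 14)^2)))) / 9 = -27 / 31850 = -0.00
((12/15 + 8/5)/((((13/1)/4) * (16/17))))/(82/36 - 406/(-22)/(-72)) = 0.39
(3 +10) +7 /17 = 228 /17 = 13.41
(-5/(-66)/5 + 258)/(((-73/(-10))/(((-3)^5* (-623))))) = 4296672135/803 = 5350774.76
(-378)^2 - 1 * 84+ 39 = 142839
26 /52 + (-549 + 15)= -1067 /2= -533.50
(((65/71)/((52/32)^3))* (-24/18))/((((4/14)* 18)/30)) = -179200/107991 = -1.66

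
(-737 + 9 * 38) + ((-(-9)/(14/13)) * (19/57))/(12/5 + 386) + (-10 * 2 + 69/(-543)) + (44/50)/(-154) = -51071119229/123025700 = -415.13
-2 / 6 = -1 / 3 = -0.33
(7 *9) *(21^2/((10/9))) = 250047/10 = 25004.70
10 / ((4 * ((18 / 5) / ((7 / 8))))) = 175 / 288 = 0.61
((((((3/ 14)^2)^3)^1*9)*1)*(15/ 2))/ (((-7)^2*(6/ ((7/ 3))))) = 10935/ 210827008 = 0.00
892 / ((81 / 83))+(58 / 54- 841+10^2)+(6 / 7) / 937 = 92495504 / 531279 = 174.10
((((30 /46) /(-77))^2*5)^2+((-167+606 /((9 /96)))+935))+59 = 71723478311258596 /9837262146481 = 7291.00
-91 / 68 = -1.34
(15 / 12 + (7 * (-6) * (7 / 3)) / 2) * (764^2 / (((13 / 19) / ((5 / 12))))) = -661947745 / 39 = -16973019.10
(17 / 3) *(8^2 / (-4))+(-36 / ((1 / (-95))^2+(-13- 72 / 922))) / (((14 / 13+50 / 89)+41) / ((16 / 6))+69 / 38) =-53546277535661 / 591592702464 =-90.51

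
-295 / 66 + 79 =4919 / 66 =74.53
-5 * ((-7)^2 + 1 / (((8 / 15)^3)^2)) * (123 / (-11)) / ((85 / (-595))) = -104334606705 / 2883584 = -36182.27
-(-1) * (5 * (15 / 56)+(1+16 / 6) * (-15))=-3005 / 56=-53.66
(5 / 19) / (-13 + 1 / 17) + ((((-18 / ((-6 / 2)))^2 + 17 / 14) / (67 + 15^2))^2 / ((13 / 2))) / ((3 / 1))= -1328254615 / 68108712672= -0.02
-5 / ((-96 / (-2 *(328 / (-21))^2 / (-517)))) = 33620 / 683991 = 0.05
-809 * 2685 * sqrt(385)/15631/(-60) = 144811 * sqrt(385)/62524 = 45.44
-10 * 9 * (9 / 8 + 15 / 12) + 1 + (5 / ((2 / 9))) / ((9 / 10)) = -751 / 4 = -187.75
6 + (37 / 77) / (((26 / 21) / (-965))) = -368.53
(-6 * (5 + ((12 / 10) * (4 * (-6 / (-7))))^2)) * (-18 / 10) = 236.82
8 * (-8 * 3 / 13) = -192 / 13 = -14.77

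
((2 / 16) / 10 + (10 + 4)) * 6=3363 / 40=84.08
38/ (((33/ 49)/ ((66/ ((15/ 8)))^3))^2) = 22411266152726528/ 140625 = 159369003752.72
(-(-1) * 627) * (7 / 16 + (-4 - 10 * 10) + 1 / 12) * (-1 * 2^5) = 2076206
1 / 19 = 0.05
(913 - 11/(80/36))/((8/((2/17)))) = 18161/1360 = 13.35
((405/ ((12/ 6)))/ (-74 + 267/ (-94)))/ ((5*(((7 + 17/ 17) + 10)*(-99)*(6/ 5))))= 235/ 953436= 0.00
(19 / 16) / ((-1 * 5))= -19 / 80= -0.24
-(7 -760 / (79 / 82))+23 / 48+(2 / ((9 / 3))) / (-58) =28677031 / 36656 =782.33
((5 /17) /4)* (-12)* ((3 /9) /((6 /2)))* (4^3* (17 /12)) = -80 /9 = -8.89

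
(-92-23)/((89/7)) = -805/89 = -9.04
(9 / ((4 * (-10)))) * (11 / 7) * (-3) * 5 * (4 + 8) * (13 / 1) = 11583 / 14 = 827.36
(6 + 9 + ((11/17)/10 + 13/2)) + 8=2513/85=29.56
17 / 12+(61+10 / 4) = 779 / 12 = 64.92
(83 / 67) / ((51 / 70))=5810 / 3417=1.70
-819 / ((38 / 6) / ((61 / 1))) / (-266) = 21411 / 722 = 29.66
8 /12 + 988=2966 /3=988.67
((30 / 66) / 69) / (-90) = -1 / 13662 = -0.00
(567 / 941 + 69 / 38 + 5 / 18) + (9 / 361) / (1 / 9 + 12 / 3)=305671994 / 113120433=2.70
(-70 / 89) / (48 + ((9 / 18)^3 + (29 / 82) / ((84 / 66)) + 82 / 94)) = -7553840 / 473247443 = -0.02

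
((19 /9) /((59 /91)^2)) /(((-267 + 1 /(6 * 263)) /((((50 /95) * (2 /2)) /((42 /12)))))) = -2489032 /879979395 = -0.00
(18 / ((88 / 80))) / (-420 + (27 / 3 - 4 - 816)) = -180 / 13541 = -0.01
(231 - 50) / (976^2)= 181 / 952576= 0.00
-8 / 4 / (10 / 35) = -7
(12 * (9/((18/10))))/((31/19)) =1140/31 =36.77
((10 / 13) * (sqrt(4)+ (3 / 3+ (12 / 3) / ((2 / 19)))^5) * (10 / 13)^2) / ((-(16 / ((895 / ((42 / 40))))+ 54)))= -201876649737500 / 265544799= -760235.75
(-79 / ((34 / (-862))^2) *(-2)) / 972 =14675119 / 140454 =104.48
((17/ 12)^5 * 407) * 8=577881799/ 31104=18579.02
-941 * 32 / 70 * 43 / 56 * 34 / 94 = -1375742 / 11515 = -119.47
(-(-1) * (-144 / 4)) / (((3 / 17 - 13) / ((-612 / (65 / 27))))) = -5056344 / 7085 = -713.67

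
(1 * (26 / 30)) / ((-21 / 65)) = -169 / 63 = -2.68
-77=-77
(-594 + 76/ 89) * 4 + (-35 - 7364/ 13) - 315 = -3805426/ 1157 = -3289.05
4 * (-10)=-40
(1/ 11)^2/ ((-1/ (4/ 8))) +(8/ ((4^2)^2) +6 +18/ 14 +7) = 387935/ 27104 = 14.31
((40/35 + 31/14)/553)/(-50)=-47/387100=-0.00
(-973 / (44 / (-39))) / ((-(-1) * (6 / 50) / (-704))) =-5059600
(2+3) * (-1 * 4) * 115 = -2300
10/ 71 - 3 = -203/ 71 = -2.86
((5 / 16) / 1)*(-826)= -2065 / 8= -258.12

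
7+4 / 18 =65 / 9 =7.22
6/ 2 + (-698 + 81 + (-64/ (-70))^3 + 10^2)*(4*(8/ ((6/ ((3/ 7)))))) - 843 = -606242712/ 300125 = -2019.97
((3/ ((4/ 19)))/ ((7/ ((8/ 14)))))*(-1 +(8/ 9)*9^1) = 57/ 7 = 8.14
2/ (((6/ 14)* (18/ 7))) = 49/ 27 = 1.81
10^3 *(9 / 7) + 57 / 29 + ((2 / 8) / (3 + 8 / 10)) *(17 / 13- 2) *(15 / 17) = 4390320579 / 3409588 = 1287.64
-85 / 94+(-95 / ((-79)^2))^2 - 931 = -3411987297169 / 3661307614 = -931.90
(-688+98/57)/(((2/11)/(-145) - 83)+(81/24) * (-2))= 249572840/32638941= 7.65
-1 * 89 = -89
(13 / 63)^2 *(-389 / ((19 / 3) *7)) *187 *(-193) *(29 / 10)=68807094499 / 1759590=39104.05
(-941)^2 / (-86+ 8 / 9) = -7969329 / 766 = -10403.82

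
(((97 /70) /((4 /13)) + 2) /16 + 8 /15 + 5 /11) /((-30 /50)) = -206141 /88704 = -2.32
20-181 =-161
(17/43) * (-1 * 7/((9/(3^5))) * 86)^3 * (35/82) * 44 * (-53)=69283182209970960/41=1689833712438316.10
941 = 941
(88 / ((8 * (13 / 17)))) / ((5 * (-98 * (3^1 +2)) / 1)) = -187 / 31850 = -0.01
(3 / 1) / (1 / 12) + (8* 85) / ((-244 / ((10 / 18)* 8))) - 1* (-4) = 15160 / 549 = 27.61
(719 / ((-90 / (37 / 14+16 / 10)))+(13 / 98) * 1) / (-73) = 165439 / 357700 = 0.46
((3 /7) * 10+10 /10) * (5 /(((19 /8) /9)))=13320 /133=100.15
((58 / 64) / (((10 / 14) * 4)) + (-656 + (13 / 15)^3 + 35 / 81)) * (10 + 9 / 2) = -24602477033 / 2592000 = -9491.70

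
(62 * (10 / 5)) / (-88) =-31 / 22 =-1.41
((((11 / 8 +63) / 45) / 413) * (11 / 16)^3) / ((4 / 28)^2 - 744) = -959651 / 634310000640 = -0.00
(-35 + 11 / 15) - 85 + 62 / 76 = -67517 / 570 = -118.45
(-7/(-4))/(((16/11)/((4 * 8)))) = 38.50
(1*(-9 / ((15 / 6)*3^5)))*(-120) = 16 / 9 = 1.78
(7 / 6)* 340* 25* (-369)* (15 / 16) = -3430546.88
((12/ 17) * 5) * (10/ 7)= 600/ 119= 5.04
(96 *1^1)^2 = 9216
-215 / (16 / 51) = -10965 / 16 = -685.31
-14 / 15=-0.93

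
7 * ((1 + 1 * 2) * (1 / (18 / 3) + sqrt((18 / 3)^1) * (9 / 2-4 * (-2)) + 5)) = 217 / 2 + 525 * sqrt(6) / 2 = 751.49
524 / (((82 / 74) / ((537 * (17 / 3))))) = 58997684 / 41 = 1438967.90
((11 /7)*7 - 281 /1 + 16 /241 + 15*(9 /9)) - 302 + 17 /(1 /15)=-301.93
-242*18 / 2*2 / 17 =-4356 / 17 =-256.24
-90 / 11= -8.18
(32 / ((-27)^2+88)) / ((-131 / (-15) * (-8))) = -0.00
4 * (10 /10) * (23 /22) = 46 /11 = 4.18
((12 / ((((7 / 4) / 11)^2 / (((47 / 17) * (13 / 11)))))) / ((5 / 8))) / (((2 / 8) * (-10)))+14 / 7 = -20605262 / 20825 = -989.45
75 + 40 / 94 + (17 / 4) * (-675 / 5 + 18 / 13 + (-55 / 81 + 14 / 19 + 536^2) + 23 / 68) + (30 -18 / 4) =18363387798095 / 15045264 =1220542.74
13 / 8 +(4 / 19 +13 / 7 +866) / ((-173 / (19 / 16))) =-83967 / 19376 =-4.33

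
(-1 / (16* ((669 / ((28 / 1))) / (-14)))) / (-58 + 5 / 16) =-392 / 617487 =-0.00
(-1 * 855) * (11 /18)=-1045 /2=-522.50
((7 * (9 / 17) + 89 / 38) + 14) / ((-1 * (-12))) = 4317 / 2584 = 1.67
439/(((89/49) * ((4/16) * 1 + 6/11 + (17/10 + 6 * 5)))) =4732420/636261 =7.44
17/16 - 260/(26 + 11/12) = -44429/5168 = -8.60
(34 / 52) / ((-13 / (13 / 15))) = -17 / 390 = -0.04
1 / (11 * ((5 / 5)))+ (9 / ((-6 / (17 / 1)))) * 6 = -1682 / 11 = -152.91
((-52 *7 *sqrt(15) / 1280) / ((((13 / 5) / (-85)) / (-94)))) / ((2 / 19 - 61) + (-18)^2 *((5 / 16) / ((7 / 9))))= -3719345 *sqrt(15) / 294872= -48.85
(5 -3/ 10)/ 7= 47/ 70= 0.67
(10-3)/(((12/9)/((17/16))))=357/64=5.58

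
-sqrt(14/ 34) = -sqrt(119)/ 17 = -0.64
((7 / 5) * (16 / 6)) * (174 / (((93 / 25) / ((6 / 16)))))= 2030 / 31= 65.48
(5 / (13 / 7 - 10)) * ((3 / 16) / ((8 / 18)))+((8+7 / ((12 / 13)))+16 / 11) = 673301 / 40128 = 16.78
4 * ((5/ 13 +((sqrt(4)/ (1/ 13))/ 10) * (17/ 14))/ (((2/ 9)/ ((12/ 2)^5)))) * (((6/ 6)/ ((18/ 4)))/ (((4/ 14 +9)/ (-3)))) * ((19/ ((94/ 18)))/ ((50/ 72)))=-925691804928/ 4964375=-186466.94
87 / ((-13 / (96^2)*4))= -200448 / 13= -15419.08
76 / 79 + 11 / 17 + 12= 18277 / 1343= 13.61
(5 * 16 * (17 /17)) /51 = 80 /51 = 1.57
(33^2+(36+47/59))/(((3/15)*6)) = 166055/177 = 938.16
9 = 9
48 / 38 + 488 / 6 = 4708 / 57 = 82.60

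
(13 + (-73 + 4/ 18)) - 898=-8620/ 9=-957.78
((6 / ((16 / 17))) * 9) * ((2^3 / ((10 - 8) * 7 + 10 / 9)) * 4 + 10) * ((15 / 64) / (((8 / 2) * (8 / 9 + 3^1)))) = 75087 / 7168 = 10.48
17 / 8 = 2.12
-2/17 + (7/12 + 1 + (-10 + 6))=-2.53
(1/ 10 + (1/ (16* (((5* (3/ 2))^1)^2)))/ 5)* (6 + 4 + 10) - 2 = 1/ 225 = 0.00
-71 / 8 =-8.88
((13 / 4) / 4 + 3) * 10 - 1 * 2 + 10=369 / 8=46.12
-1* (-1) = 1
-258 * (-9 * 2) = 4644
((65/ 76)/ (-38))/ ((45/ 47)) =-611/ 25992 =-0.02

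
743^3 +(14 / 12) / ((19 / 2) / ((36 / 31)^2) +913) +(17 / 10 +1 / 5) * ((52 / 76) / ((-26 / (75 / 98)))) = 410172406.96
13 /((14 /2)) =13 /7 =1.86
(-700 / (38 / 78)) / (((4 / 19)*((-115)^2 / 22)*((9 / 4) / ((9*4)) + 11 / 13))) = -59488 / 4761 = -12.49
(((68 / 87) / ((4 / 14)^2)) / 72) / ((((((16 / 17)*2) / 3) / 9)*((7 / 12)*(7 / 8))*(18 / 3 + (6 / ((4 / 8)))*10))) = 289 / 9744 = 0.03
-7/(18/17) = -119/18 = -6.61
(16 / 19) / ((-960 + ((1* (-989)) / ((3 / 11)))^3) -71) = -108 / 6115902444061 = -0.00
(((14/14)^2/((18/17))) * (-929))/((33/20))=-157930/297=-531.75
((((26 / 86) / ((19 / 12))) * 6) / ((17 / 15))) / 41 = 0.02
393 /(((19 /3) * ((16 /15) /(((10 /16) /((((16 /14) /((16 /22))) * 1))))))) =618975 /26752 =23.14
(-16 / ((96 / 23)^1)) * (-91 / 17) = 2093 / 102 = 20.52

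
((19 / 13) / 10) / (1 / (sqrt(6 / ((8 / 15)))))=57*sqrt(5) / 260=0.49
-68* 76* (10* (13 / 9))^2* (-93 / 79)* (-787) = -2130814462400 / 2133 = -998975369.15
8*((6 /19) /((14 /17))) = 408 /133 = 3.07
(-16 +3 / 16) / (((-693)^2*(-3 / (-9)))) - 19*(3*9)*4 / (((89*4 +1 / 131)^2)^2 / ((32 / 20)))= -545152468101428647843 / 5507632324664543336210640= -0.00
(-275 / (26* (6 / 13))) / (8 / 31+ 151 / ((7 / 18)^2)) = -0.02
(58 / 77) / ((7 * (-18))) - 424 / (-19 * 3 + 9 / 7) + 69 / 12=16843217 / 1261260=13.35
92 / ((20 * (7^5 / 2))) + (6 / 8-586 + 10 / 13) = -2554073363 / 4369820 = -584.48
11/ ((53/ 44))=484/ 53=9.13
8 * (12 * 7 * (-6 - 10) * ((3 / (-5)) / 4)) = 8064 / 5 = 1612.80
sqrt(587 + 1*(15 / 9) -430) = 2*sqrt(357) / 3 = 12.60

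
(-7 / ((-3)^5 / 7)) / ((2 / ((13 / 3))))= 637 / 1458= 0.44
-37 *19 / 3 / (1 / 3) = -703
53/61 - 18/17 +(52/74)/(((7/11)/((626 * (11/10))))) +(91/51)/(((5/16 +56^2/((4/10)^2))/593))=38420973110977/50537383029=760.25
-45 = -45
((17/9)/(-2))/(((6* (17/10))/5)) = -25/54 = -0.46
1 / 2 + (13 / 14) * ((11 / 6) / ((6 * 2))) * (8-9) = 361 / 1008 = 0.36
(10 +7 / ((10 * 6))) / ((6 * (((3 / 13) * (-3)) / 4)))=-7891 / 810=-9.74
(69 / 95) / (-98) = -69 / 9310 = -0.01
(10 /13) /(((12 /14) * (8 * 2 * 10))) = 7 /1248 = 0.01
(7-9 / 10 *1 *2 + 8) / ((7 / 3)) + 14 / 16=1829 / 280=6.53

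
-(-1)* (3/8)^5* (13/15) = 1053/163840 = 0.01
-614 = -614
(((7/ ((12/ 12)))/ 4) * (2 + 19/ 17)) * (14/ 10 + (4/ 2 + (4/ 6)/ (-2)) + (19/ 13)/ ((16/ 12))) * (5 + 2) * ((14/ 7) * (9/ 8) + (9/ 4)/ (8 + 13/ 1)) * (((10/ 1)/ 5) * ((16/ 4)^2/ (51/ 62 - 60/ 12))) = -6903886/ 2405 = -2870.64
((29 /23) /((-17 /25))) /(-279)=725 /109089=0.01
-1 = -1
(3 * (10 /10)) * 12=36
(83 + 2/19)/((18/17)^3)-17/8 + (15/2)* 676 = 71164840/13851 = 5137.88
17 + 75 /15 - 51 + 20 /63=-1807 /63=-28.68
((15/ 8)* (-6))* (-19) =855/ 4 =213.75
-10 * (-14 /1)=140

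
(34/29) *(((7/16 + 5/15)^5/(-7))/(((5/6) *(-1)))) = 0.05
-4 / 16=-1 / 4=-0.25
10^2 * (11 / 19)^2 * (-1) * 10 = -121000 / 361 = -335.18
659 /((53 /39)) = 484.92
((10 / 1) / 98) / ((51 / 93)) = 155 / 833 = 0.19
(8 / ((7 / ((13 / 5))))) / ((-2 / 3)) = -156 / 35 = -4.46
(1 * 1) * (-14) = -14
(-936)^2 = 876096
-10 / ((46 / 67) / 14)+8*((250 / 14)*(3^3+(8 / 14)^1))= 4209190 / 1127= 3734.86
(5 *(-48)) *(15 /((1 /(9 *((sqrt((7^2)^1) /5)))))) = -45360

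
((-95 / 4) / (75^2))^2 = 361 / 20250000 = 0.00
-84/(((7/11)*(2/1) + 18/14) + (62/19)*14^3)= -122892/13103599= -0.01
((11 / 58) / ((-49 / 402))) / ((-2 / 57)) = 126027 / 2842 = 44.34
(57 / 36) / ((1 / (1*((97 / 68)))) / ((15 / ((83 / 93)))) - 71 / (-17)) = 14568915 / 38813252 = 0.38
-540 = -540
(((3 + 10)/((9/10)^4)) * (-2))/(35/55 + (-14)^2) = -2860000/14191443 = -0.20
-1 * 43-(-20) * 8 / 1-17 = 100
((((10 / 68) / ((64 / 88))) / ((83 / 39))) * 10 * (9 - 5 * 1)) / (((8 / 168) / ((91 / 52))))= 1576575 / 11288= 139.67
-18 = -18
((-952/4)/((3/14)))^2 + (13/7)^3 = 3808082605/3087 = 1233586.85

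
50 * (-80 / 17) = -4000 / 17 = -235.29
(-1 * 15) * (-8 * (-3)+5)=-435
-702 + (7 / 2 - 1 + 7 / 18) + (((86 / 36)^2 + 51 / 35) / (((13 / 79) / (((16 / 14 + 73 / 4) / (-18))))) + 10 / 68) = -314033717197 / 421031520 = -745.87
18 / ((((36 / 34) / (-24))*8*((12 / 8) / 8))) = -272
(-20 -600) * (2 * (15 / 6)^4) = -96875 / 2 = -48437.50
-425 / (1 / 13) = -5525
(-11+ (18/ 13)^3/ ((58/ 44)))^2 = 327800906521/ 4059346369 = 80.75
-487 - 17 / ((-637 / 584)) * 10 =-210939 / 637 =-331.14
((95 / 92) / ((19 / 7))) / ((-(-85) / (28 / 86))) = 0.00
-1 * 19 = -19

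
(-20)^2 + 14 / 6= 1207 / 3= 402.33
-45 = -45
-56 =-56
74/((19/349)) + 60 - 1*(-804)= 42242/19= 2223.26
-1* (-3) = 3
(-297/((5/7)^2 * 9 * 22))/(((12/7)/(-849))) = 291207/200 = 1456.04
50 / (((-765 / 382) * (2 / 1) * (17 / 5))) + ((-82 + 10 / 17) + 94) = 23192 / 2601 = 8.92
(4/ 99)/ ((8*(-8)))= -1/ 1584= -0.00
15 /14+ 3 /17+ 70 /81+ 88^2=149329549 /19278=7746.11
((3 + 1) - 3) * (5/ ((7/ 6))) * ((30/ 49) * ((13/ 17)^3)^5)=46067303712681681300/ 981811106667866816999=0.05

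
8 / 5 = 1.60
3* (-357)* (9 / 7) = -1377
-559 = -559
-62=-62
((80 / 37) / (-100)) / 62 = -2 / 5735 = -0.00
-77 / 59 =-1.31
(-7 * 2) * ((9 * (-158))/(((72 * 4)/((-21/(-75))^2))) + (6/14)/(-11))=328067/55000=5.96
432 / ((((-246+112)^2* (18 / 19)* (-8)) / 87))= -4959 / 17956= -0.28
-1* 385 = -385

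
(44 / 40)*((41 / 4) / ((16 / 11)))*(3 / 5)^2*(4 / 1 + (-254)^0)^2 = 44649 / 640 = 69.76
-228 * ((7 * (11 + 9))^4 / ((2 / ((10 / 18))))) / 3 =-8110044444.44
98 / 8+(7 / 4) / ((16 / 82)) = 679 / 32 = 21.22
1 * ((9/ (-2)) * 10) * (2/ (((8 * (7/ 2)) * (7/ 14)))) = -45/ 7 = -6.43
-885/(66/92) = -13570/11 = -1233.64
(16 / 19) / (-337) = -16 / 6403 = -0.00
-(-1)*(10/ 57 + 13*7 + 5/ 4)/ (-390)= -1621/ 6840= -0.24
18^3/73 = 5832/73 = 79.89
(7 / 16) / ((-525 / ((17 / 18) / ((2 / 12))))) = -17 / 3600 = -0.00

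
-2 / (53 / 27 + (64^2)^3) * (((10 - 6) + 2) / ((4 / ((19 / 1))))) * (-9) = 0.00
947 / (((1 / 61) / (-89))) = -5141263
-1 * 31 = -31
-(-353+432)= -79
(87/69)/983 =29/22609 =0.00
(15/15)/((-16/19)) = -19/16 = -1.19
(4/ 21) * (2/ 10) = 4/ 105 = 0.04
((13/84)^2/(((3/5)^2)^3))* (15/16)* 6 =13203125/4572288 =2.89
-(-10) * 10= 100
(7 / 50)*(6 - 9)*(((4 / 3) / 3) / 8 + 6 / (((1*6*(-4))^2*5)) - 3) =29659 / 24000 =1.24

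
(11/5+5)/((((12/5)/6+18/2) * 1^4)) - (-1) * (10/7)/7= 2234/2303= 0.97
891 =891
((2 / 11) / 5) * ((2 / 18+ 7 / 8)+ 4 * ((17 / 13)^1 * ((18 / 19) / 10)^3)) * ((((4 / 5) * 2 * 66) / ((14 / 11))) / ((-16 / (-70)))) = 8744189399 / 668752500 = 13.08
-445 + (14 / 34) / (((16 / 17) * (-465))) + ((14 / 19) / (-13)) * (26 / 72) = -445.02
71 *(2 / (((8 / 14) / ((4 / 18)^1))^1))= 55.22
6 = 6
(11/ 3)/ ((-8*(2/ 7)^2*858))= -49/ 7488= -0.01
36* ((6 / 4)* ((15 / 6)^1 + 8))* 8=4536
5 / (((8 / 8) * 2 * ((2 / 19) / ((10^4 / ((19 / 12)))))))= 150000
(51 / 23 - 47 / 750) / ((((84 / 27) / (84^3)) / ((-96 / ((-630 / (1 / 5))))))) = 899192448 / 71875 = 12510.50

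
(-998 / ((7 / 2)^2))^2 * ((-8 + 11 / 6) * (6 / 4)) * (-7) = 147408592 / 343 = 429762.66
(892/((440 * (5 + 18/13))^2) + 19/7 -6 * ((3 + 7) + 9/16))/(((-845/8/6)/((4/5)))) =1698977170092/616320079375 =2.76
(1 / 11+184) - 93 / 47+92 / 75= 7108964 / 38775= 183.34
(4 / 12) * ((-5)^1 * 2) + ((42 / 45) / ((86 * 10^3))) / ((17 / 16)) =-1522912 / 456875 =-3.33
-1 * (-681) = 681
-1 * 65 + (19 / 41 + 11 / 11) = -2605 / 41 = -63.54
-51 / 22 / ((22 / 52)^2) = -17238 / 1331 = -12.95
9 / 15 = 3 / 5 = 0.60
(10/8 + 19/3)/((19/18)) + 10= 653/38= 17.18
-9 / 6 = -3 / 2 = -1.50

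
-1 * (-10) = 10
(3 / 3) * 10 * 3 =30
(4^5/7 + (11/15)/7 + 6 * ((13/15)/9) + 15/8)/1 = 148.84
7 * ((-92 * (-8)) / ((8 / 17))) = 10948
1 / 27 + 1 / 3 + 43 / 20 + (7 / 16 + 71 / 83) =683647 / 179280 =3.81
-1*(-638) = 638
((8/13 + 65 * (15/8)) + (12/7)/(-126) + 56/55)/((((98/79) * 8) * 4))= 8203320737/2636874240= 3.11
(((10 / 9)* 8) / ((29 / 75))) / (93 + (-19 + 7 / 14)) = 0.31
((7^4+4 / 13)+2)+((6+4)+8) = 31477 / 13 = 2421.31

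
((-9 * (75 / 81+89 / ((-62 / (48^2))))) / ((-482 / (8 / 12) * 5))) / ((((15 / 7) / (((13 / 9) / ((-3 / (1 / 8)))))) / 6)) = 251840771 / 181545300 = 1.39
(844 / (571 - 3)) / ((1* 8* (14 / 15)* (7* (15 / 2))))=211 / 55664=0.00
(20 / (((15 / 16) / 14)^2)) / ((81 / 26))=5218304 / 3645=1431.63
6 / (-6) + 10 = 9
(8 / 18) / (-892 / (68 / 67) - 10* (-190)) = 68 / 156231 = 0.00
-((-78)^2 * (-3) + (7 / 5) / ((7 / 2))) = 91258 / 5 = 18251.60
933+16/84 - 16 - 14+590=31357/21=1493.19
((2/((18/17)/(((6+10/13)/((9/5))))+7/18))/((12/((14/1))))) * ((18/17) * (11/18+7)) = 632940/22567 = 28.05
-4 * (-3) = 12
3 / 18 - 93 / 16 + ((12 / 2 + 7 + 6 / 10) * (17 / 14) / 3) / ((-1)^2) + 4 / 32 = -9 / 560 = -0.02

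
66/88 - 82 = -325/4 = -81.25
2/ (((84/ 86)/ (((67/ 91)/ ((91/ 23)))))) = 66263/ 173901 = 0.38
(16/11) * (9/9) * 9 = 144/11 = 13.09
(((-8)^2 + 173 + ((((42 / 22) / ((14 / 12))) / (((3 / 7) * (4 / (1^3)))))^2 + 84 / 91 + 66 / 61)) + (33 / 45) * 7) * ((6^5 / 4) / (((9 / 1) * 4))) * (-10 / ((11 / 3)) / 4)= -38091445533 / 4221932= -9022.28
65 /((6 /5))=325 /6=54.17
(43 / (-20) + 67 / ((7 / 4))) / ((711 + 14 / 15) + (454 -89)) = 15177 / 452312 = 0.03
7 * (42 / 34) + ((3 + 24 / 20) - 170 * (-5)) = 73342 / 85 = 862.85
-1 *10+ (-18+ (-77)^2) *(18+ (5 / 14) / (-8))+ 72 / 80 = 59430009 / 560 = 106125.02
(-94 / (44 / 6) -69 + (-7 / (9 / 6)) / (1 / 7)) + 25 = -2953 / 33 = -89.48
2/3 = 0.67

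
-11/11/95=-1/95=-0.01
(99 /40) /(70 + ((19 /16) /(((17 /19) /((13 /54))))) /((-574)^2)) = 5444261424 /153979113115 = 0.04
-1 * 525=-525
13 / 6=2.17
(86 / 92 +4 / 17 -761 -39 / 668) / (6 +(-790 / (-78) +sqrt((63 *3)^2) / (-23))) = -7740474573 / 80582176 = -96.06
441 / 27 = 49 / 3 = 16.33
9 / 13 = 0.69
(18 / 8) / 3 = 3 / 4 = 0.75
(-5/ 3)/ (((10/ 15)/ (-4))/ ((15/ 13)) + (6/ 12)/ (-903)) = 11.49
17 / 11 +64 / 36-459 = -45112 / 99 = -455.68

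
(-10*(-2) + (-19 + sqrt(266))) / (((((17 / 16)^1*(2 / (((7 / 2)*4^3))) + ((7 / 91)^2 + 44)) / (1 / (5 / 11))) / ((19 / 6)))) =31647616 / 199949655 + 31647616*sqrt(266) / 199949655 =2.74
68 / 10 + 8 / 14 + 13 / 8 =2519 / 280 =9.00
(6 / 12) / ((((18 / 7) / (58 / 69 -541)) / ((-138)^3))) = 276029026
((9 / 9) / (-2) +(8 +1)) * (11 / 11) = 17 / 2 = 8.50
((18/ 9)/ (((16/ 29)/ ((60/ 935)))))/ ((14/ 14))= 87/ 374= 0.23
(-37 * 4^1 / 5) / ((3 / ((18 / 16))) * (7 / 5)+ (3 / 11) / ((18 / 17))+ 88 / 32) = -6512 / 1483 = -4.39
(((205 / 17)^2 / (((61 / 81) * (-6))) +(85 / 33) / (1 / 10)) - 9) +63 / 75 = -424231231 / 29087850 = -14.58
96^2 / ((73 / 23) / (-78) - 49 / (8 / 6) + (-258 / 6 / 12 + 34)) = -16533504 / 11435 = -1445.87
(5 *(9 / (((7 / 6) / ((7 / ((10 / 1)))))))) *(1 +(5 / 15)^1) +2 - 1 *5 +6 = 39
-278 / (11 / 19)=-5282 / 11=-480.18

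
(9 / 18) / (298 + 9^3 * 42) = 1 / 61832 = 0.00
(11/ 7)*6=66/ 7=9.43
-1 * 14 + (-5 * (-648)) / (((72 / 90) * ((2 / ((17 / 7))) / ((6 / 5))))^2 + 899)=-24319922 / 2339083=-10.40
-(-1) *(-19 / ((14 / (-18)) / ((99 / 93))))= 26.00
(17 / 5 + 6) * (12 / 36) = 47 / 15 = 3.13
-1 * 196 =-196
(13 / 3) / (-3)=-13 / 9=-1.44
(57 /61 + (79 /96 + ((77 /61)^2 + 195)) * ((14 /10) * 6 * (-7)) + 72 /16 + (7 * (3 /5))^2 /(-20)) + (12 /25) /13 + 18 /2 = -1121720473087 /96746000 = -11594.49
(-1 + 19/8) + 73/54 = 589/216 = 2.73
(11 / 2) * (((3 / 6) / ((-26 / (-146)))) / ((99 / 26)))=73 / 18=4.06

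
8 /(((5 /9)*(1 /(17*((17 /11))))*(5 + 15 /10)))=58.20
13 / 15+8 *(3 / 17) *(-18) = -6259 / 255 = -24.55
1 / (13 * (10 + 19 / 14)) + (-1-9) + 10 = 14 / 2067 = 0.01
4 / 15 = 0.27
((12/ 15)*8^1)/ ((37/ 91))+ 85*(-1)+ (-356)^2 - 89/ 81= 126665.64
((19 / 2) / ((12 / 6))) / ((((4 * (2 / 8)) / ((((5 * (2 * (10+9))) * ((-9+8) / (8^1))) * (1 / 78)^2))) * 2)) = -0.01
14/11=1.27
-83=-83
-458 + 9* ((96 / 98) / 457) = -10255562 / 22393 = -457.98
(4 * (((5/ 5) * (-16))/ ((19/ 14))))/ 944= -56/ 1121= -0.05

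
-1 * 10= -10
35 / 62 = 0.56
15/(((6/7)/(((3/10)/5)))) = 21/20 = 1.05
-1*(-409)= 409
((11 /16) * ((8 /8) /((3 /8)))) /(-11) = -0.17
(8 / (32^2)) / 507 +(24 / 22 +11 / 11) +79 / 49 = 129532955 / 34978944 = 3.70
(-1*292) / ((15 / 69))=-6716 / 5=-1343.20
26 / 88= 13 / 44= 0.30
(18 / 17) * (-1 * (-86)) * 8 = 12384 / 17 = 728.47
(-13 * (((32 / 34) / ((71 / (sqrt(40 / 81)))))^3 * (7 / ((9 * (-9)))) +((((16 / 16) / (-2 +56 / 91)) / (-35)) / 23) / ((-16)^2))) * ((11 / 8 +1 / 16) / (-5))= 169 / 12902400- 8572928 * sqrt(10) / 103832750257407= 0.00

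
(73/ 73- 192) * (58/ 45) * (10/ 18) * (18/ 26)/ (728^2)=-5539/ 31004064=-0.00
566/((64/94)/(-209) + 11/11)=5559818/9791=567.85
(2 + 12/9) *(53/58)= 265/87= 3.05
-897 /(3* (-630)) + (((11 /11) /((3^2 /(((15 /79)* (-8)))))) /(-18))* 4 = 76463 /149310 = 0.51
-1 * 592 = -592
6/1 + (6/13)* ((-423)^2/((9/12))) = 1431510/13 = 110116.15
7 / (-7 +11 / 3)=-21 / 10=-2.10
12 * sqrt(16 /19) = 48 * sqrt(19) /19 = 11.01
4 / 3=1.33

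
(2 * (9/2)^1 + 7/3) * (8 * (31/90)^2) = 65348/6075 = 10.76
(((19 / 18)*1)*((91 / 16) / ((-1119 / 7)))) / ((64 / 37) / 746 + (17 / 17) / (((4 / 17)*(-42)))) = 3134677 / 8252676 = 0.38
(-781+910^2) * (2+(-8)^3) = -421932690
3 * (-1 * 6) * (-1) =18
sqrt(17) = 4.12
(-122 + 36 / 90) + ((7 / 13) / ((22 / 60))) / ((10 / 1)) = -86839 / 715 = -121.45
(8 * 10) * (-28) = -2240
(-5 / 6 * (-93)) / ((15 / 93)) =961 / 2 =480.50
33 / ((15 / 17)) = 187 / 5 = 37.40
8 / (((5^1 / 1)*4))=2 / 5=0.40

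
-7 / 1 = -7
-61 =-61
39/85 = 0.46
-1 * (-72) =72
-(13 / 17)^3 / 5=-2197 / 24565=-0.09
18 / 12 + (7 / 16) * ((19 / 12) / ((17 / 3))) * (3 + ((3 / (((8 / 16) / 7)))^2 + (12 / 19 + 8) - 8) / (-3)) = -76201 / 1088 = -70.04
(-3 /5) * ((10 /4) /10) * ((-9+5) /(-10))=-3 /50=-0.06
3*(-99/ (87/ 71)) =-7029/ 29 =-242.38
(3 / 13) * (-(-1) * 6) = 18 / 13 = 1.38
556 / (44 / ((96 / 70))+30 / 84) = 46704 / 2725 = 17.14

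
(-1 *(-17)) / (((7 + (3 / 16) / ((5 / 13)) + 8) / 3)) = 1360 / 413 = 3.29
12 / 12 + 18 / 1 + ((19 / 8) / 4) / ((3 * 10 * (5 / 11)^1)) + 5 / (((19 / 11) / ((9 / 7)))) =14533397 / 638400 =22.77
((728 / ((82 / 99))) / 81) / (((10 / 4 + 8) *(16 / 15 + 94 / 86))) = 245960 / 514017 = 0.48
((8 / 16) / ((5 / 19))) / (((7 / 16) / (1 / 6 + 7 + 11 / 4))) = 646 / 15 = 43.07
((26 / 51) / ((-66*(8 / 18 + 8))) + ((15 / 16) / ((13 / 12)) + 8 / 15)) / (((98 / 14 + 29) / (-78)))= -968447 / 319770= -3.03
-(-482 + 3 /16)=7709 /16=481.81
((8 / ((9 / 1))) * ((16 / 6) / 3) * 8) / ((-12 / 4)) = -512 / 243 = -2.11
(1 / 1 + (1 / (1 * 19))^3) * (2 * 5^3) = 1715000 / 6859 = 250.04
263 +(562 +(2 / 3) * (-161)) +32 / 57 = 40939 / 57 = 718.23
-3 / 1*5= -15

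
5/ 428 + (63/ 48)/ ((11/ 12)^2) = 81497/ 51788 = 1.57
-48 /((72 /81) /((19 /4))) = -513 /2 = -256.50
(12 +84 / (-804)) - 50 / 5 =127 / 67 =1.90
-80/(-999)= 80/999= 0.08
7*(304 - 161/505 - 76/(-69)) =74341057/34845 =2133.48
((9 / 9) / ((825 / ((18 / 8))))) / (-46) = -3 / 50600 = -0.00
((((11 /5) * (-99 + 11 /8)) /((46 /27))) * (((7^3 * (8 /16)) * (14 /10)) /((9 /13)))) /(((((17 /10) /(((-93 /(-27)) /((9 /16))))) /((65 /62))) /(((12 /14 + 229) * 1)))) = -37949850.60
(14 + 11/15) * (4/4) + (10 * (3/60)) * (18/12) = 15.48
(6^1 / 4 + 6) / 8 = 15 / 16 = 0.94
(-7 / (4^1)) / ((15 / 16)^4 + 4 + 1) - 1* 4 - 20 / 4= -3519433 / 378305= -9.30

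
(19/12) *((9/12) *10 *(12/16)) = 285/32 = 8.91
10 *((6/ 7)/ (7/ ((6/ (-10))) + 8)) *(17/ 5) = -612/ 77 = -7.95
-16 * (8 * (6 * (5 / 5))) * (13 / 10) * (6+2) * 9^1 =-71884.80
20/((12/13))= 65/3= 21.67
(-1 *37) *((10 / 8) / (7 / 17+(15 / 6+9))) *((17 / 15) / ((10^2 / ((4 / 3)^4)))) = -342176 / 2460375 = -0.14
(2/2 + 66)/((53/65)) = 4355/53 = 82.17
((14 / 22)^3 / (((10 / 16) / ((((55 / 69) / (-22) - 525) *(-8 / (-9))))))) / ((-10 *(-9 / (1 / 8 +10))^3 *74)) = -134201151 / 362457920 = -0.37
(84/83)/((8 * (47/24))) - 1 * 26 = -101174/3901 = -25.94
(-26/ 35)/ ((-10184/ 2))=13/ 89110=0.00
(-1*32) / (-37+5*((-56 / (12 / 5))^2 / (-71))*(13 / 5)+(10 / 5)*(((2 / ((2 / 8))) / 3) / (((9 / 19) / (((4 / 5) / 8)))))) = 306720 / 1299353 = 0.24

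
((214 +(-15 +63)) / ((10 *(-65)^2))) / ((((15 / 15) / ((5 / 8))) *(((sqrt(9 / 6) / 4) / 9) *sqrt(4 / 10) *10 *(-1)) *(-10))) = 393 *sqrt(15) / 845000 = 0.00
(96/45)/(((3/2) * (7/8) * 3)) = 512/945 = 0.54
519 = 519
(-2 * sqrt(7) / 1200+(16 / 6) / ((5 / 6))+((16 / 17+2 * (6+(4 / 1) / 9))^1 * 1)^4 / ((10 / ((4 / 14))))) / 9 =20108986135408 / 172614103515 - sqrt(7) / 5400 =116.50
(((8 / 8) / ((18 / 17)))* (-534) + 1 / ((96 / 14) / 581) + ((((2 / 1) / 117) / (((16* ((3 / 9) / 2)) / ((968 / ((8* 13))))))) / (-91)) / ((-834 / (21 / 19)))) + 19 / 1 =-37190661397 / 92836432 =-400.60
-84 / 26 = -42 / 13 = -3.23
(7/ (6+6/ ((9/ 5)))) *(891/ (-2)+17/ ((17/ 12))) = -2601/ 8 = -325.12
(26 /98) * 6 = 78 /49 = 1.59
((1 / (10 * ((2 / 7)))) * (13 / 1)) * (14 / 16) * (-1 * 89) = -56693 / 160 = -354.33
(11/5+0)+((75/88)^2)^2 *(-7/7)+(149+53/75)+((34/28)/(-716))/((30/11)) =853113921126809/5635637145600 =151.38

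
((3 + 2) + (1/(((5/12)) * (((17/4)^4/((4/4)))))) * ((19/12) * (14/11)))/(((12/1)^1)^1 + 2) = 23036371/64311170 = 0.36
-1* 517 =-517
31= 31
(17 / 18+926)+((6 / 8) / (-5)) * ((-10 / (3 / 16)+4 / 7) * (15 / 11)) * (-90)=-61475 / 1386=-44.35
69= 69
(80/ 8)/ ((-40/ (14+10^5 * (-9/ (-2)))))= -112503.50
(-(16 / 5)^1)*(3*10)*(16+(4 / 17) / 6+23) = -3747.76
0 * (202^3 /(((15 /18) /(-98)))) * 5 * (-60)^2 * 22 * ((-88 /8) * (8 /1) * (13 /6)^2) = 0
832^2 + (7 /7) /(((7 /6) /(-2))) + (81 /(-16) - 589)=691628.22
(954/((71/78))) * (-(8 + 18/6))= -818532/71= -11528.62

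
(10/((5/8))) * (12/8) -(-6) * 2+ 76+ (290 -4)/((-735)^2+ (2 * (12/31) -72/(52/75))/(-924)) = 536441749644/4789635839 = 112.00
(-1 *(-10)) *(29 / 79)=290 / 79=3.67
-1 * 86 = -86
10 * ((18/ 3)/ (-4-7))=-60/ 11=-5.45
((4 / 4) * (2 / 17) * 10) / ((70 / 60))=120 / 119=1.01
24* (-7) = -168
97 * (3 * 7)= 2037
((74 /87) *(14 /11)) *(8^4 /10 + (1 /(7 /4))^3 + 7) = 35262924 /78155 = 451.19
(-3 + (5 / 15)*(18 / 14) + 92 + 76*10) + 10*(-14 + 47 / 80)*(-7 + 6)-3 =54911 / 56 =980.55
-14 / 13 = -1.08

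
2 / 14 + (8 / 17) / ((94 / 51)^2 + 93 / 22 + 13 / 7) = 5117353 / 26585167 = 0.19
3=3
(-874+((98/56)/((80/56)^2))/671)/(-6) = 234581257/1610400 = 145.67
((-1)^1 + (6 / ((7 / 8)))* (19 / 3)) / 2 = 21.21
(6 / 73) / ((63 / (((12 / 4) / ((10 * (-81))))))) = -1 / 206955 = -0.00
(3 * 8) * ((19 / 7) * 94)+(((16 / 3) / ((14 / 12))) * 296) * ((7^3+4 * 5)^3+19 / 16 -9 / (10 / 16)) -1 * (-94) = 2265330073786 / 35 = 64723716393.89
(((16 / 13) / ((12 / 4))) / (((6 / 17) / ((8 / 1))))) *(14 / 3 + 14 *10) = 472192 / 351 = 1345.28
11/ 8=1.38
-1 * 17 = -17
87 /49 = 1.78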